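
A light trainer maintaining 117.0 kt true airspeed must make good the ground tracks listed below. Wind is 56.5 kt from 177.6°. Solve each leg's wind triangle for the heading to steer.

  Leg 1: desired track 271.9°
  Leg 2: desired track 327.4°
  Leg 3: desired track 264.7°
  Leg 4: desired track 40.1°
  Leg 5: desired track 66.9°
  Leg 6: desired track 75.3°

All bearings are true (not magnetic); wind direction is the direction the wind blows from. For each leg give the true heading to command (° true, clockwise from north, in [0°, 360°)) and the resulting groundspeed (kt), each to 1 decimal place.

Leg 1: heading=243.1°, groundspeed=106.8 kt
Leg 2: heading=313.3°, groundspeed=162.3 kt
Leg 3: heading=235.9°, groundspeed=99.6 kt
Leg 4: heading=59.1°, groundspeed=152.3 kt
Leg 5: heading=93.8°, groundspeed=124.4 kt
Leg 6: heading=103.5°, groundspeed=115.2 kt

Leg 1: desired track 271.9°; wind correction -28.8° → command heading 243.1°, groundspeed 106.8 kt
Leg 2: desired track 327.4°; wind correction -14.1° → command heading 313.3°, groundspeed 162.3 kt
Leg 3: desired track 264.7°; wind correction -28.8° → command heading 235.9°, groundspeed 99.6 kt
Leg 4: desired track 40.1°; wind correction +19.0° → command heading 59.1°, groundspeed 152.3 kt
Leg 5: desired track 66.9°; wind correction +26.9° → command heading 93.8°, groundspeed 124.4 kt
Leg 6: desired track 75.3°; wind correction +28.2° → command heading 103.5°, groundspeed 115.2 kt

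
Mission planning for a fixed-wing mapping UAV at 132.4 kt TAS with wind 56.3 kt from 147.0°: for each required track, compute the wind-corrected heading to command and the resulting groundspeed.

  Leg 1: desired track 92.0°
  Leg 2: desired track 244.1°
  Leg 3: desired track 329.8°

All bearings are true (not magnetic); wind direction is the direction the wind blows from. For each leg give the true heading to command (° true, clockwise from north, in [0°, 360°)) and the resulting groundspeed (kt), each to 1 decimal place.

Leg 1: heading=112.4°, groundspeed=91.8 kt
Leg 2: heading=219.1°, groundspeed=127.0 kt
Leg 3: heading=331.0°, groundspeed=188.6 kt

Leg 1: desired track 92.0°; wind correction +20.4° → command heading 112.4°, groundspeed 91.8 kt
Leg 2: desired track 244.1°; wind correction -25.0° → command heading 219.1°, groundspeed 127.0 kt
Leg 3: desired track 329.8°; wind correction +1.2° → command heading 331.0°, groundspeed 188.6 kt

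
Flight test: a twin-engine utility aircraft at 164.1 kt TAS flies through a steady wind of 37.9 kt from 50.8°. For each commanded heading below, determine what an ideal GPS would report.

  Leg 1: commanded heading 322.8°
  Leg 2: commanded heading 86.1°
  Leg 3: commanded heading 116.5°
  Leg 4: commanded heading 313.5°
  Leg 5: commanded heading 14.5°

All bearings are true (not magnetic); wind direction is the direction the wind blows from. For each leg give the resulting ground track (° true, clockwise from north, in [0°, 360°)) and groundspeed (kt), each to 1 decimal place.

Leg 1: track=309.7°, groundspeed=167.1 kt
Leg 2: track=95.4°, groundspeed=135.0 kt
Leg 3: track=129.6°, groundspeed=152.5 kt
Leg 4: track=301.0°, groundspeed=173.0 kt
Leg 5: track=5.0°, groundspeed=135.4 kt

Leg 1: heading 322.8°; drift -13.1° → track 309.7°, groundspeed 167.1 kt
Leg 2: heading 86.1°; drift +9.3° → track 95.4°, groundspeed 135.0 kt
Leg 3: heading 116.5°; drift +13.1° → track 129.6°, groundspeed 152.5 kt
Leg 4: heading 313.5°; drift -12.5° → track 301.0°, groundspeed 173.0 kt
Leg 5: heading 14.5°; drift -9.5° → track 5.0°, groundspeed 135.4 kt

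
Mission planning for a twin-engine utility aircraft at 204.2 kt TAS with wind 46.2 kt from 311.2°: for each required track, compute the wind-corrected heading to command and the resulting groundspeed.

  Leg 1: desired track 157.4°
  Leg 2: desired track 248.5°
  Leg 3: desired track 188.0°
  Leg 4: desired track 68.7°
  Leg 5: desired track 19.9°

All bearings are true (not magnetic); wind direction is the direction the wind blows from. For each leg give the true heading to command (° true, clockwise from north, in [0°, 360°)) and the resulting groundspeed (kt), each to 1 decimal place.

Leg 1: desired track 157.4°; wind correction +5.7° → command heading 163.1°, groundspeed 244.6 kt
Leg 2: desired track 248.5°; wind correction +11.6° → command heading 260.1°, groundspeed 178.8 kt
Leg 3: desired track 188.0°; wind correction +10.9° → command heading 198.9°, groundspeed 225.8 kt
Leg 4: desired track 68.7°; wind correction -11.6° → command heading 57.1°, groundspeed 221.4 kt
Leg 5: desired track 19.9°; wind correction -12.2° → command heading 7.7°, groundspeed 182.8 kt

Leg 1: heading=163.1°, groundspeed=244.6 kt
Leg 2: heading=260.1°, groundspeed=178.8 kt
Leg 3: heading=198.9°, groundspeed=225.8 kt
Leg 4: heading=57.1°, groundspeed=221.4 kt
Leg 5: heading=7.7°, groundspeed=182.8 kt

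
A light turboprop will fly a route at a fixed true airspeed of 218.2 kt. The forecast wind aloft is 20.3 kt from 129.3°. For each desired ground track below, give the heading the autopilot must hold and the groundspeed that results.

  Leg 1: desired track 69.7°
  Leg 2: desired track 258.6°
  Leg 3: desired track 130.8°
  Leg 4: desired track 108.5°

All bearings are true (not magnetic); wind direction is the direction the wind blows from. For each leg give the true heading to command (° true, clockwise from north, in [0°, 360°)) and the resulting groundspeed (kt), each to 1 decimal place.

Leg 1: desired track 69.7°; wind correction +4.6° → command heading 74.3°, groundspeed 207.2 kt
Leg 2: desired track 258.6°; wind correction -4.1° → command heading 254.5°, groundspeed 230.5 kt
Leg 3: desired track 130.8°; wind correction -0.1° → command heading 130.7°, groundspeed 197.9 kt
Leg 4: desired track 108.5°; wind correction +1.9° → command heading 110.4°, groundspeed 199.1 kt

Leg 1: heading=74.3°, groundspeed=207.2 kt
Leg 2: heading=254.5°, groundspeed=230.5 kt
Leg 3: heading=130.7°, groundspeed=197.9 kt
Leg 4: heading=110.4°, groundspeed=199.1 kt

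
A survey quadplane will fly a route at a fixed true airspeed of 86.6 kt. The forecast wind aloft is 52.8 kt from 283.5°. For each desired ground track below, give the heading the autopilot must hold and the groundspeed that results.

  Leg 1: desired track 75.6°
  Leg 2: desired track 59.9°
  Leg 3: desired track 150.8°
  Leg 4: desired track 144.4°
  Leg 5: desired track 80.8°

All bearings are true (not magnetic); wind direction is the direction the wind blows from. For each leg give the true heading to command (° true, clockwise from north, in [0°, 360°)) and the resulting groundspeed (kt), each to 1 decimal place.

Leg 1: desired track 75.6°; wind correction -16.6° → command heading 59.0°, groundspeed 129.7 kt
Leg 2: desired track 59.9°; wind correction -24.9° → command heading 35.0°, groundspeed 116.8 kt
Leg 3: desired track 150.8°; wind correction +26.6° → command heading 177.4°, groundspeed 113.2 kt
Leg 4: desired track 144.4°; wind correction +23.5° → command heading 167.9°, groundspeed 119.3 kt
Leg 5: desired track 80.8°; wind correction -13.6° → command heading 67.2°, groundspeed 132.9 kt

Leg 1: heading=59.0°, groundspeed=129.7 kt
Leg 2: heading=35.0°, groundspeed=116.8 kt
Leg 3: heading=177.4°, groundspeed=113.2 kt
Leg 4: heading=167.9°, groundspeed=119.3 kt
Leg 5: heading=67.2°, groundspeed=132.9 kt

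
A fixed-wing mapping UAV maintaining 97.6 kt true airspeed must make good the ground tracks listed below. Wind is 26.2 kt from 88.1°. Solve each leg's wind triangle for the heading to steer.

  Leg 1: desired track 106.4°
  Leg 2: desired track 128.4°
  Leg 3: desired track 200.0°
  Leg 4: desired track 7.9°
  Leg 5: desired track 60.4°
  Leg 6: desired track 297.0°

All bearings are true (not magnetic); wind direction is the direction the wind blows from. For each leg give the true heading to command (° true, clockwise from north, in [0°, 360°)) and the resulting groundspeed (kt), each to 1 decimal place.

Leg 1: heading=101.6°, groundspeed=72.4 kt
Leg 2: heading=118.4°, groundspeed=76.1 kt
Leg 3: heading=185.6°, groundspeed=104.3 kt
Leg 4: heading=23.2°, groundspeed=89.7 kt
Leg 5: heading=67.6°, groundspeed=73.6 kt
Leg 6: heading=304.5°, groundspeed=119.7 kt

Leg 1: desired track 106.4°; wind correction -4.8° → command heading 101.6°, groundspeed 72.4 kt
Leg 2: desired track 128.4°; wind correction -10.0° → command heading 118.4°, groundspeed 76.1 kt
Leg 3: desired track 200.0°; wind correction -14.4° → command heading 185.6°, groundspeed 104.3 kt
Leg 4: desired track 7.9°; wind correction +15.3° → command heading 23.2°, groundspeed 89.7 kt
Leg 5: desired track 60.4°; wind correction +7.2° → command heading 67.6°, groundspeed 73.6 kt
Leg 6: desired track 297.0°; wind correction +7.5° → command heading 304.5°, groundspeed 119.7 kt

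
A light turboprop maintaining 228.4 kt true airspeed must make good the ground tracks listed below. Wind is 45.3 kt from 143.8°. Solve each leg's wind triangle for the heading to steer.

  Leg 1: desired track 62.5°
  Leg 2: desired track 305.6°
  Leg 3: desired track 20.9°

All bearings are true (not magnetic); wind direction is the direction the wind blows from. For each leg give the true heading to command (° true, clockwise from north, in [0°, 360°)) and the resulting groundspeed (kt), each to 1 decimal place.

Leg 1: desired track 62.5°; wind correction +11.3° → command heading 73.8°, groundspeed 217.1 kt
Leg 2: desired track 305.6°; wind correction -3.6° → command heading 302.0°, groundspeed 271.0 kt
Leg 3: desired track 20.9°; wind correction +9.6° → command heading 30.5°, groundspeed 249.8 kt

Leg 1: heading=73.8°, groundspeed=217.1 kt
Leg 2: heading=302.0°, groundspeed=271.0 kt
Leg 3: heading=30.5°, groundspeed=249.8 kt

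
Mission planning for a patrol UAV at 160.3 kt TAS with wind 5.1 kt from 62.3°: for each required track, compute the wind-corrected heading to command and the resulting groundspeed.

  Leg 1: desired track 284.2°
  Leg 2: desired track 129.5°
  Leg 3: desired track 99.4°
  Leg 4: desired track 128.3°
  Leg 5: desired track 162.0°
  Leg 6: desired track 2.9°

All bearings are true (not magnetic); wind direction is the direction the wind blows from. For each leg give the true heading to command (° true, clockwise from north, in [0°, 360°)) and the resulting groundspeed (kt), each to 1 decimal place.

Leg 1: heading=285.4°, groundspeed=164.1 kt
Leg 2: heading=127.8°, groundspeed=158.3 kt
Leg 3: heading=98.3°, groundspeed=156.2 kt
Leg 4: heading=126.6°, groundspeed=158.2 kt
Leg 5: heading=160.2°, groundspeed=161.1 kt
Leg 6: heading=4.5°, groundspeed=157.6 kt

Leg 1: desired track 284.2°; wind correction +1.2° → command heading 285.4°, groundspeed 164.1 kt
Leg 2: desired track 129.5°; wind correction -1.7° → command heading 127.8°, groundspeed 158.3 kt
Leg 3: desired track 99.4°; wind correction -1.1° → command heading 98.3°, groundspeed 156.2 kt
Leg 4: desired track 128.3°; wind correction -1.7° → command heading 126.6°, groundspeed 158.2 kt
Leg 5: desired track 162.0°; wind correction -1.8° → command heading 160.2°, groundspeed 161.1 kt
Leg 6: desired track 2.9°; wind correction +1.6° → command heading 4.5°, groundspeed 157.6 kt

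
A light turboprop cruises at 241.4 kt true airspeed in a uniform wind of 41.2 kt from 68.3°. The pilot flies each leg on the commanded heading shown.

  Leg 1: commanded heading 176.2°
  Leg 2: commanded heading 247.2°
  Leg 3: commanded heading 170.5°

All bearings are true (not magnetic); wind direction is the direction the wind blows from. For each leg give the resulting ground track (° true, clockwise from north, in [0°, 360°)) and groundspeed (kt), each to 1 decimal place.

Leg 1: track=185.0°, groundspeed=257.1 kt
Leg 2: track=247.4°, groundspeed=282.6 kt
Leg 3: track=179.6°, groundspeed=253.3 kt

Leg 1: heading 176.2°; drift +8.8° → track 185.0°, groundspeed 257.1 kt
Leg 2: heading 247.2°; drift +0.2° → track 247.4°, groundspeed 282.6 kt
Leg 3: heading 170.5°; drift +9.1° → track 179.6°, groundspeed 253.3 kt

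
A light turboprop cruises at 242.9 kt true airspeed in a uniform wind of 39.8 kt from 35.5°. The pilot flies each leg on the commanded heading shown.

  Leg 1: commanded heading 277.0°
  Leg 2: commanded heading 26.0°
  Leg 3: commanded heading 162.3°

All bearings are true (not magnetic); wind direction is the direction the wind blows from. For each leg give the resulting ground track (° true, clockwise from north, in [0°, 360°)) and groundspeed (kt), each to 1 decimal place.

Leg 1: heading 277.0°; drift -7.6° → track 269.4°, groundspeed 264.2 kt
Leg 2: heading 26.0°; drift -1.8° → track 24.2°, groundspeed 203.8 kt
Leg 3: heading 162.3°; drift +6.8° → track 169.1°, groundspeed 268.6 kt

Leg 1: track=269.4°, groundspeed=264.2 kt
Leg 2: track=24.2°, groundspeed=203.8 kt
Leg 3: track=169.1°, groundspeed=268.6 kt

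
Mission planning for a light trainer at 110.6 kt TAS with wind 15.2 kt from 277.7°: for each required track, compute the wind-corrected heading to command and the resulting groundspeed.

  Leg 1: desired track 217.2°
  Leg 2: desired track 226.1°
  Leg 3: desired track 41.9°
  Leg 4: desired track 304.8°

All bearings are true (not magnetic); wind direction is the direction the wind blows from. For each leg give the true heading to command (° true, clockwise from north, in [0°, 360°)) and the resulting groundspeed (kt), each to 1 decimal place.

Leg 1: desired track 217.2°; wind correction +6.9° → command heading 224.1°, groundspeed 102.3 kt
Leg 2: desired track 226.1°; wind correction +6.2° → command heading 232.3°, groundspeed 100.5 kt
Leg 3: desired track 41.9°; wind correction -6.5° → command heading 35.4°, groundspeed 118.4 kt
Leg 4: desired track 304.8°; wind correction -3.6° → command heading 301.2°, groundspeed 96.9 kt

Leg 1: heading=224.1°, groundspeed=102.3 kt
Leg 2: heading=232.3°, groundspeed=100.5 kt
Leg 3: heading=35.4°, groundspeed=118.4 kt
Leg 4: heading=301.2°, groundspeed=96.9 kt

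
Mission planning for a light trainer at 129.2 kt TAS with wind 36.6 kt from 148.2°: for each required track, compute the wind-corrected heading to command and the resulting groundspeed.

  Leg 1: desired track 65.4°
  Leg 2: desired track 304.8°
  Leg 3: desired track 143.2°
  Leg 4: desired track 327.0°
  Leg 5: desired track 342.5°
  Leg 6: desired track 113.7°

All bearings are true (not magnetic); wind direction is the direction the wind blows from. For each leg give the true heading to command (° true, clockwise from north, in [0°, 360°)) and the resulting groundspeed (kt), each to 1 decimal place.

Leg 1: desired track 65.4°; wind correction +16.3° → command heading 81.7°, groundspeed 119.4 kt
Leg 2: desired track 304.8°; wind correction -6.5° → command heading 298.3°, groundspeed 162.0 kt
Leg 3: desired track 143.2°; wind correction +1.4° → command heading 144.6°, groundspeed 92.7 kt
Leg 4: desired track 327.0°; wind correction -0.3° → command heading 326.7°, groundspeed 165.8 kt
Leg 5: desired track 342.5°; wind correction +4.0° → command heading 346.5°, groundspeed 164.3 kt
Leg 6: desired track 113.7°; wind correction +9.2° → command heading 122.9°, groundspeed 97.4 kt

Leg 1: heading=81.7°, groundspeed=119.4 kt
Leg 2: heading=298.3°, groundspeed=162.0 kt
Leg 3: heading=144.6°, groundspeed=92.7 kt
Leg 4: heading=326.7°, groundspeed=165.8 kt
Leg 5: heading=346.5°, groundspeed=164.3 kt
Leg 6: heading=122.9°, groundspeed=97.4 kt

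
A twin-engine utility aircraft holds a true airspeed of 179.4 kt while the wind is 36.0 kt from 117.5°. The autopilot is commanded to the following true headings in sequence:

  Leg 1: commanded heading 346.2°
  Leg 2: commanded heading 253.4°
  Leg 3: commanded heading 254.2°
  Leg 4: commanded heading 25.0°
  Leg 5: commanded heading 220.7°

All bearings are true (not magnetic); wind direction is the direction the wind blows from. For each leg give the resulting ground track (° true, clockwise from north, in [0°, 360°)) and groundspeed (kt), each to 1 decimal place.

Leg 1: heading 346.2°; drift -7.6° → track 338.6°, groundspeed 205.0 kt
Leg 2: heading 253.4°; drift +7.0° → track 260.4°, groundspeed 206.8 kt
Leg 3: heading 254.2°; drift +6.8° → track 261.0°, groundspeed 207.1 kt
Leg 4: heading 25.0°; drift -11.2° → track 13.8°, groundspeed 184.5 kt
Leg 5: heading 220.7°; drift +10.6° → track 231.3°, groundspeed 190.9 kt

Leg 1: track=338.6°, groundspeed=205.0 kt
Leg 2: track=260.4°, groundspeed=206.8 kt
Leg 3: track=261.0°, groundspeed=207.1 kt
Leg 4: track=13.8°, groundspeed=184.5 kt
Leg 5: track=231.3°, groundspeed=190.9 kt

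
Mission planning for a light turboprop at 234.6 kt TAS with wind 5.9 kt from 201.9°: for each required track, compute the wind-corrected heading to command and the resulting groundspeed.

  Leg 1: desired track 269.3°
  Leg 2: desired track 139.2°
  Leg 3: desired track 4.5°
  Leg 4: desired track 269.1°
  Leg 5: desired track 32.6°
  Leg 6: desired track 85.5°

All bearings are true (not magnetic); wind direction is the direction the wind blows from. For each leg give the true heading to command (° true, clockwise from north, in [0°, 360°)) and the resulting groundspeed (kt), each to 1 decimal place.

Leg 1: desired track 269.3°; wind correction -1.3° → command heading 268.0°, groundspeed 232.3 kt
Leg 2: desired track 139.2°; wind correction +1.3° → command heading 140.5°, groundspeed 231.8 kt
Leg 3: desired track 4.5°; wind correction -0.4° → command heading 4.1°, groundspeed 240.2 kt
Leg 4: desired track 269.1°; wind correction -1.3° → command heading 267.8°, groundspeed 232.3 kt
Leg 5: desired track 32.6°; wind correction +0.3° → command heading 32.9°, groundspeed 240.4 kt
Leg 6: desired track 85.5°; wind correction +1.3° → command heading 86.8°, groundspeed 237.2 kt

Leg 1: heading=268.0°, groundspeed=232.3 kt
Leg 2: heading=140.5°, groundspeed=231.8 kt
Leg 3: heading=4.1°, groundspeed=240.2 kt
Leg 4: heading=267.8°, groundspeed=232.3 kt
Leg 5: heading=32.9°, groundspeed=240.4 kt
Leg 6: heading=86.8°, groundspeed=237.2 kt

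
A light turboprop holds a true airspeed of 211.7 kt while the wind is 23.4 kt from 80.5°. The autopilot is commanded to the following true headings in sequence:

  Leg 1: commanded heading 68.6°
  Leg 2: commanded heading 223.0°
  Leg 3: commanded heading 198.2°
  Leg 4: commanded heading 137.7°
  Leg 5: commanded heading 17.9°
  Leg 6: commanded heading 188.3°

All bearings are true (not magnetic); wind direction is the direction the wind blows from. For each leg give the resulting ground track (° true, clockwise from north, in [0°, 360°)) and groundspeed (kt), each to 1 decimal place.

Leg 1: heading 68.6°; drift -1.5° → track 67.1°, groundspeed 188.9 kt
Leg 2: heading 223.0°; drift +3.5° → track 226.5°, groundspeed 230.7 kt
Leg 3: heading 198.2°; drift +5.3° → track 203.5°, groundspeed 223.5 kt
Leg 4: heading 137.7°; drift +5.6° → track 143.3°, groundspeed 200.0 kt
Leg 5: heading 17.9°; drift -5.9° → track 12.0°, groundspeed 202.0 kt
Leg 6: heading 188.3°; drift +5.8° → track 194.1°, groundspeed 220.0 kt

Leg 1: track=67.1°, groundspeed=188.9 kt
Leg 2: track=226.5°, groundspeed=230.7 kt
Leg 3: track=203.5°, groundspeed=223.5 kt
Leg 4: track=143.3°, groundspeed=200.0 kt
Leg 5: track=12.0°, groundspeed=202.0 kt
Leg 6: track=194.1°, groundspeed=220.0 kt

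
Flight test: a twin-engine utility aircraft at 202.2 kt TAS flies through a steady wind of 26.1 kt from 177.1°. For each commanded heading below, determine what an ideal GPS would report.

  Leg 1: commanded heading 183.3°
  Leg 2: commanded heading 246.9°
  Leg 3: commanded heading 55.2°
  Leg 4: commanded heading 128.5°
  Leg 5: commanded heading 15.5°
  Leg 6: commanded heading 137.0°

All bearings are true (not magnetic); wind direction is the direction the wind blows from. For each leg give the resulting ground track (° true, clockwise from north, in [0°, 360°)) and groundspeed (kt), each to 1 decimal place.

Leg 1: heading 183.3°; drift +0.9° → track 184.2°, groundspeed 176.3 kt
Leg 2: heading 246.9°; drift +7.2° → track 254.1°, groundspeed 194.7 kt
Leg 3: heading 55.2°; drift -5.9° → track 49.3°, groundspeed 217.1 kt
Leg 4: heading 128.5°; drift -6.0° → track 122.5°, groundspeed 186.0 kt
Leg 5: heading 15.5°; drift -2.1° → track 13.4°, groundspeed 227.1 kt
Leg 6: heading 137.0°; drift -5.3° → track 131.7°, groundspeed 183.0 kt

Leg 1: track=184.2°, groundspeed=176.3 kt
Leg 2: track=254.1°, groundspeed=194.7 kt
Leg 3: track=49.3°, groundspeed=217.1 kt
Leg 4: track=122.5°, groundspeed=186.0 kt
Leg 5: track=13.4°, groundspeed=227.1 kt
Leg 6: track=131.7°, groundspeed=183.0 kt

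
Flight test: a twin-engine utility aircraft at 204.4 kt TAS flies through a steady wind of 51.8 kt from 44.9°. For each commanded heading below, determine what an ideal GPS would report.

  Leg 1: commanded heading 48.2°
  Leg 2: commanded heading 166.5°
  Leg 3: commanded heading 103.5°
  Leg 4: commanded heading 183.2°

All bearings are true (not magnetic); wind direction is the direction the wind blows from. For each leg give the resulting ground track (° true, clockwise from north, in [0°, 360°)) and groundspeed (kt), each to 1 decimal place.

Leg 1: track=49.3°, groundspeed=152.7 kt
Leg 2: track=177.3°, groundspeed=235.7 kt
Leg 3: track=117.5°, groundspeed=182.8 kt
Leg 4: track=191.3°, groundspeed=245.5 kt

Leg 1: heading 48.2°; drift +1.1° → track 49.3°, groundspeed 152.7 kt
Leg 2: heading 166.5°; drift +10.8° → track 177.3°, groundspeed 235.7 kt
Leg 3: heading 103.5°; drift +14.0° → track 117.5°, groundspeed 182.8 kt
Leg 4: heading 183.2°; drift +8.1° → track 191.3°, groundspeed 245.5 kt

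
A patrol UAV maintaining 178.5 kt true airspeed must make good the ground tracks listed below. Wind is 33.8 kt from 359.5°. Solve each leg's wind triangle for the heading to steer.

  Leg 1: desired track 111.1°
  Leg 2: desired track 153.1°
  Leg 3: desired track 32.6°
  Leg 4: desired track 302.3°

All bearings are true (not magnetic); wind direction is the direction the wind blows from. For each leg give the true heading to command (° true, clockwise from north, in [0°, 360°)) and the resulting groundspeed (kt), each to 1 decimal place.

Leg 1: heading=101.0°, groundspeed=188.2 kt
Leg 2: heading=148.3°, groundspeed=208.1 kt
Leg 3: heading=26.7°, groundspeed=149.2 kt
Leg 4: heading=311.5°, groundspeed=157.9 kt

Leg 1: desired track 111.1°; wind correction -10.1° → command heading 101.0°, groundspeed 188.2 kt
Leg 2: desired track 153.1°; wind correction -4.8° → command heading 148.3°, groundspeed 208.1 kt
Leg 3: desired track 32.6°; wind correction -5.9° → command heading 26.7°, groundspeed 149.2 kt
Leg 4: desired track 302.3°; wind correction +9.2° → command heading 311.5°, groundspeed 157.9 kt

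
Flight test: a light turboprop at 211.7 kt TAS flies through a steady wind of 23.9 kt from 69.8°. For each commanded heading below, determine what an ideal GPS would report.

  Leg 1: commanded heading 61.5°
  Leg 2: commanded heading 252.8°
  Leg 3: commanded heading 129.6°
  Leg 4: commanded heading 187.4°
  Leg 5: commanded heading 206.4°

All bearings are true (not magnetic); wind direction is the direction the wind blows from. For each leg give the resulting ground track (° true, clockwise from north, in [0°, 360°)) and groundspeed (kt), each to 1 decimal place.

Leg 1: heading 61.5°; drift -1.1° → track 60.4°, groundspeed 188.1 kt
Leg 2: heading 252.8°; drift -0.3° → track 252.5°, groundspeed 235.6 kt
Leg 3: heading 129.6°; drift +5.9° → track 135.5°, groundspeed 200.7 kt
Leg 4: heading 187.4°; drift +5.4° → track 192.8°, groundspeed 223.8 kt
Leg 5: heading 206.4°; drift +4.1° → track 210.5°, groundspeed 229.7 kt

Leg 1: track=60.4°, groundspeed=188.1 kt
Leg 2: track=252.5°, groundspeed=235.6 kt
Leg 3: track=135.5°, groundspeed=200.7 kt
Leg 4: track=192.8°, groundspeed=223.8 kt
Leg 5: track=210.5°, groundspeed=229.7 kt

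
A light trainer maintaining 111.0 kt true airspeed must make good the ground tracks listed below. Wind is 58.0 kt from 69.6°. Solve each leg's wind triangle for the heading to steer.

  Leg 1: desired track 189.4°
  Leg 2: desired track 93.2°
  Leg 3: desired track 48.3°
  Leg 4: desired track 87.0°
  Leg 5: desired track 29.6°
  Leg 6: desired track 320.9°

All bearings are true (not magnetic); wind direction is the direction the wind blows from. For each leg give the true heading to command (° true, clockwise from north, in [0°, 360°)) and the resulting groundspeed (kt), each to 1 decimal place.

Leg 1: desired track 189.4°; wind correction -27.0° → command heading 162.4°, groundspeed 127.8 kt
Leg 2: desired track 93.2°; wind correction -12.1° → command heading 81.1°, groundspeed 55.4 kt
Leg 3: desired track 48.3°; wind correction +10.9° → command heading 59.2°, groundspeed 54.9 kt
Leg 4: desired track 87.0°; wind correction -9.0° → command heading 78.0°, groundspeed 54.3 kt
Leg 5: desired track 29.6°; wind correction +19.6° → command heading 49.2°, groundspeed 60.1 kt
Leg 6: desired track 320.9°; wind correction +29.7° → command heading 350.6°, groundspeed 115.0 kt

Leg 1: heading=162.4°, groundspeed=127.8 kt
Leg 2: heading=81.1°, groundspeed=55.4 kt
Leg 3: heading=59.2°, groundspeed=54.9 kt
Leg 4: heading=78.0°, groundspeed=54.3 kt
Leg 5: heading=49.2°, groundspeed=60.1 kt
Leg 6: heading=350.6°, groundspeed=115.0 kt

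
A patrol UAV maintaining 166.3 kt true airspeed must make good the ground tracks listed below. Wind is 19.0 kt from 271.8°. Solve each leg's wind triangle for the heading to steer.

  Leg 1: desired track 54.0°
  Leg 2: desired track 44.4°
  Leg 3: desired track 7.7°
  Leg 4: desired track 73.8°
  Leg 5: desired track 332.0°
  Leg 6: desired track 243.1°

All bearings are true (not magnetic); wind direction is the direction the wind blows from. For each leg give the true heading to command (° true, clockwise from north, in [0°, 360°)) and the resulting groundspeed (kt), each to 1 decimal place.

Leg 1: desired track 54.0°; wind correction -4.0° → command heading 50.0°, groundspeed 180.9 kt
Leg 2: desired track 44.4°; wind correction -4.8° → command heading 39.6°, groundspeed 178.6 kt
Leg 3: desired track 7.7°; wind correction -6.5° → command heading 1.2°, groundspeed 167.2 kt
Leg 4: desired track 73.8°; wind correction -2.0° → command heading 71.8°, groundspeed 184.3 kt
Leg 5: desired track 332.0°; wind correction -5.7° → command heading 326.3°, groundspeed 156.0 kt
Leg 6: desired track 243.1°; wind correction +3.1° → command heading 246.2°, groundspeed 149.4 kt

Leg 1: heading=50.0°, groundspeed=180.9 kt
Leg 2: heading=39.6°, groundspeed=178.6 kt
Leg 3: heading=1.2°, groundspeed=167.2 kt
Leg 4: heading=71.8°, groundspeed=184.3 kt
Leg 5: heading=326.3°, groundspeed=156.0 kt
Leg 6: heading=246.2°, groundspeed=149.4 kt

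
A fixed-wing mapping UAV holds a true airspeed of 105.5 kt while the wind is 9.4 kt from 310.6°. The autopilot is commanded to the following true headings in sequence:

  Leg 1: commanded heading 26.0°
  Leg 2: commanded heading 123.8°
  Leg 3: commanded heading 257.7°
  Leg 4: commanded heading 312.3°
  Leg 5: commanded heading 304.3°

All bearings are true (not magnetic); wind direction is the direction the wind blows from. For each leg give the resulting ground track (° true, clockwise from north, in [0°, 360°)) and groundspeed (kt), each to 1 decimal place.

Leg 1: heading 26.0°; drift +5.0° → track 31.0°, groundspeed 103.5 kt
Leg 2: heading 123.8°; drift +0.6° → track 124.4°, groundspeed 114.8 kt
Leg 3: heading 257.7°; drift -4.3° → track 253.4°, groundspeed 100.1 kt
Leg 4: heading 312.3°; drift +0.2° → track 312.5°, groundspeed 96.1 kt
Leg 5: heading 304.3°; drift -0.6° → track 303.7°, groundspeed 96.2 kt

Leg 1: track=31.0°, groundspeed=103.5 kt
Leg 2: track=124.4°, groundspeed=114.8 kt
Leg 3: track=253.4°, groundspeed=100.1 kt
Leg 4: track=312.5°, groundspeed=96.1 kt
Leg 5: track=303.7°, groundspeed=96.2 kt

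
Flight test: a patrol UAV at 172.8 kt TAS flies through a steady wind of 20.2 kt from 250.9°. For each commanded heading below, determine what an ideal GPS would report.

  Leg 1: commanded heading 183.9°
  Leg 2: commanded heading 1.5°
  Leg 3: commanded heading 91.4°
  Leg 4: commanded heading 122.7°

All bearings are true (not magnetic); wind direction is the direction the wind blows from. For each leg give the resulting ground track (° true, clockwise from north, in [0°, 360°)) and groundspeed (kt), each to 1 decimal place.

Leg 1: track=177.5°, groundspeed=166.0 kt
Leg 2: track=7.5°, groundspeed=180.9 kt
Leg 3: track=89.3°, groundspeed=191.9 kt
Leg 4: track=117.8°, groundspeed=186.0 kt

Leg 1: heading 183.9°; drift -6.4° → track 177.5°, groundspeed 166.0 kt
Leg 2: heading 1.5°; drift +6.0° → track 7.5°, groundspeed 180.9 kt
Leg 3: heading 91.4°; drift -2.1° → track 89.3°, groundspeed 191.9 kt
Leg 4: heading 122.7°; drift -4.9° → track 117.8°, groundspeed 186.0 kt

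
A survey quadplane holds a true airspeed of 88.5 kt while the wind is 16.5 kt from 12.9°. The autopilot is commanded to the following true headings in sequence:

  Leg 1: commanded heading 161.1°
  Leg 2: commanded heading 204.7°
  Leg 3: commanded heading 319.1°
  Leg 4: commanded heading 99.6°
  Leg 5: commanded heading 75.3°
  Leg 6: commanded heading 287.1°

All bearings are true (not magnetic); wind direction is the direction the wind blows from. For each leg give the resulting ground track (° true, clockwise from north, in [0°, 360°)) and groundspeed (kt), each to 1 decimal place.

Leg 1: heading 161.1°; drift +4.8° → track 165.9°, groundspeed 102.9 kt
Leg 2: heading 204.7°; drift -1.8° → track 202.9°, groundspeed 104.7 kt
Leg 3: heading 319.1°; drift -9.6° → track 309.5°, groundspeed 79.9 kt
Leg 4: heading 99.6°; drift +10.7° → track 110.3°, groundspeed 89.1 kt
Leg 5: heading 75.3°; drift +10.3° → track 85.6°, groundspeed 82.2 kt
Leg 6: heading 287.1°; drift -10.7° → track 276.4°, groundspeed 88.8 kt

Leg 1: track=165.9°, groundspeed=102.9 kt
Leg 2: track=202.9°, groundspeed=104.7 kt
Leg 3: track=309.5°, groundspeed=79.9 kt
Leg 4: track=110.3°, groundspeed=89.1 kt
Leg 5: track=85.6°, groundspeed=82.2 kt
Leg 6: track=276.4°, groundspeed=88.8 kt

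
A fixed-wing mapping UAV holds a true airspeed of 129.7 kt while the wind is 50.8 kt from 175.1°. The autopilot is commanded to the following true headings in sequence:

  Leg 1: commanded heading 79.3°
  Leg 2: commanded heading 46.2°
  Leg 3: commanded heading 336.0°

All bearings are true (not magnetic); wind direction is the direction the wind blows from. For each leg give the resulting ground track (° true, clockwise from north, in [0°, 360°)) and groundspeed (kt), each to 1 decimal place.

Leg 1: track=58.8°, groundspeed=144.0 kt
Leg 2: track=32.5°, groundspeed=166.4 kt
Leg 3: track=341.3°, groundspeed=178.5 kt

Leg 1: heading 79.3°; drift -20.5° → track 58.8°, groundspeed 144.0 kt
Leg 2: heading 46.2°; drift -13.7° → track 32.5°, groundspeed 166.4 kt
Leg 3: heading 336.0°; drift +5.3° → track 341.3°, groundspeed 178.5 kt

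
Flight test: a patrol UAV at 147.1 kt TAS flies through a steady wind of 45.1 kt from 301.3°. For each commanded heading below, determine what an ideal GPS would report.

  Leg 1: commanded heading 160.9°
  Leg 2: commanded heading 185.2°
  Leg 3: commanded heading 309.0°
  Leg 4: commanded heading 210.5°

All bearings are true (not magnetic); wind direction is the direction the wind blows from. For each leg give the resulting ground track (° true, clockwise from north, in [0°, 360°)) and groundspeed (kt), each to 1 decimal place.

Leg 1: track=151.9°, groundspeed=184.1 kt
Leg 2: track=171.6°, groundspeed=171.8 kt
Leg 3: track=312.4°, groundspeed=102.6 kt
Leg 4: track=193.5°, groundspeed=154.5 kt

Leg 1: heading 160.9°; drift -9.0° → track 151.9°, groundspeed 184.1 kt
Leg 2: heading 185.2°; drift -13.6° → track 171.6°, groundspeed 171.8 kt
Leg 3: heading 309.0°; drift +3.4° → track 312.4°, groundspeed 102.6 kt
Leg 4: heading 210.5°; drift -17.0° → track 193.5°, groundspeed 154.5 kt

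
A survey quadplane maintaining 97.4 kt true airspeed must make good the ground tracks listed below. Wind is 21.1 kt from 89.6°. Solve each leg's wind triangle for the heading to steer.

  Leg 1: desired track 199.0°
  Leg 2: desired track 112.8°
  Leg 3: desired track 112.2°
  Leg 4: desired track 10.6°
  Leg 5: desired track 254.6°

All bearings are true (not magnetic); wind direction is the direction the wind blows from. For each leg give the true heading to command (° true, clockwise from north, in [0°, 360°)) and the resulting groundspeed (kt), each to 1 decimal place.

Leg 1: desired track 199.0°; wind correction -11.8° → command heading 187.2°, groundspeed 102.4 kt
Leg 2: desired track 112.8°; wind correction -4.9° → command heading 107.9°, groundspeed 77.7 kt
Leg 3: desired track 112.2°; wind correction -4.8° → command heading 107.4°, groundspeed 77.6 kt
Leg 4: desired track 10.6°; wind correction +12.3° → command heading 22.9°, groundspeed 91.1 kt
Leg 5: desired track 254.6°; wind correction -3.2° → command heading 251.4°, groundspeed 117.6 kt

Leg 1: heading=187.2°, groundspeed=102.4 kt
Leg 2: heading=107.9°, groundspeed=77.7 kt
Leg 3: heading=107.4°, groundspeed=77.6 kt
Leg 4: heading=22.9°, groundspeed=91.1 kt
Leg 5: heading=251.4°, groundspeed=117.6 kt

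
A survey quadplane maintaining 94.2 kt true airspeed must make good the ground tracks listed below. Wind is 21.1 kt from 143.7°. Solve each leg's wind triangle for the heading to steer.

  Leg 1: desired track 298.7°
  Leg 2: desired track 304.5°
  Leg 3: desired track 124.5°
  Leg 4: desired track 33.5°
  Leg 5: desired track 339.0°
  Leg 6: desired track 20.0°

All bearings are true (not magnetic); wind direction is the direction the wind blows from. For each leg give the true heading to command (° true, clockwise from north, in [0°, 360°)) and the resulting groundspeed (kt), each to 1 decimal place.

Leg 1: heading=293.3°, groundspeed=112.9 kt
Leg 2: heading=300.3°, groundspeed=113.9 kt
Leg 3: heading=128.7°, groundspeed=74.0 kt
Leg 4: heading=45.6°, groundspeed=99.4 kt
Leg 5: heading=342.4°, groundspeed=114.4 kt
Leg 6: heading=30.7°, groundspeed=104.3 kt

Leg 1: desired track 298.7°; wind correction -5.4° → command heading 293.3°, groundspeed 112.9 kt
Leg 2: desired track 304.5°; wind correction -4.2° → command heading 300.3°, groundspeed 113.9 kt
Leg 3: desired track 124.5°; wind correction +4.2° → command heading 128.7°, groundspeed 74.0 kt
Leg 4: desired track 33.5°; wind correction +12.1° → command heading 45.6°, groundspeed 99.4 kt
Leg 5: desired track 339.0°; wind correction +3.4° → command heading 342.4°, groundspeed 114.4 kt
Leg 6: desired track 20.0°; wind correction +10.7° → command heading 30.7°, groundspeed 104.3 kt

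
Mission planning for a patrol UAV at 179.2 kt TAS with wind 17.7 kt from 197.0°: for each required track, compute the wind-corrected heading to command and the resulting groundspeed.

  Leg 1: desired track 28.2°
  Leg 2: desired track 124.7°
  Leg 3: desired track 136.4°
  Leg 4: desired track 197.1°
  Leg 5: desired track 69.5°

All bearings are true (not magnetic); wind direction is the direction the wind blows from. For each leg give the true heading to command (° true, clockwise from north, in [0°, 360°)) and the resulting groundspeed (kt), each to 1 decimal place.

Leg 1: heading=29.3°, groundspeed=196.5 kt
Leg 2: heading=130.1°, groundspeed=173.0 kt
Leg 3: heading=141.3°, groundspeed=169.8 kt
Leg 4: heading=197.1°, groundspeed=161.5 kt
Leg 5: heading=74.0°, groundspeed=189.4 kt

Leg 1: desired track 28.2°; wind correction +1.1° → command heading 29.3°, groundspeed 196.5 kt
Leg 2: desired track 124.7°; wind correction +5.4° → command heading 130.1°, groundspeed 173.0 kt
Leg 3: desired track 136.4°; wind correction +4.9° → command heading 141.3°, groundspeed 169.8 kt
Leg 4: desired track 197.1°; wind correction +0.0° → command heading 197.1°, groundspeed 161.5 kt
Leg 5: desired track 69.5°; wind correction +4.5° → command heading 74.0°, groundspeed 189.4 kt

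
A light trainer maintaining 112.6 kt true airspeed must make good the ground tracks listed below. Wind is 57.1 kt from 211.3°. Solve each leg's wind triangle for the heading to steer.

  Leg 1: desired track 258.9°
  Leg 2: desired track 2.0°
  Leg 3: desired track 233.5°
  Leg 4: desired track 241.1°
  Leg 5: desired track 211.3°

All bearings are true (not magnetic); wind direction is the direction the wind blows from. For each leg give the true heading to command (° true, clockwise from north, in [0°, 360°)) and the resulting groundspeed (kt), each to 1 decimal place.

Leg 1: heading=236.9°, groundspeed=65.9 kt
Leg 2: heading=347.6°, groundspeed=158.9 kt
Leg 3: heading=222.5°, groundspeed=57.6 kt
Leg 4: heading=226.5°, groundspeed=59.4 kt
Leg 5: heading=211.3°, groundspeed=55.5 kt

Leg 1: desired track 258.9°; wind correction -22.0° → command heading 236.9°, groundspeed 65.9 kt
Leg 2: desired track 2.0°; wind correction -14.4° → command heading 347.6°, groundspeed 158.9 kt
Leg 3: desired track 233.5°; wind correction -11.0° → command heading 222.5°, groundspeed 57.6 kt
Leg 4: desired track 241.1°; wind correction -14.6° → command heading 226.5°, groundspeed 59.4 kt
Leg 5: desired track 211.3°; wind correction +0.0° → command heading 211.3°, groundspeed 55.5 kt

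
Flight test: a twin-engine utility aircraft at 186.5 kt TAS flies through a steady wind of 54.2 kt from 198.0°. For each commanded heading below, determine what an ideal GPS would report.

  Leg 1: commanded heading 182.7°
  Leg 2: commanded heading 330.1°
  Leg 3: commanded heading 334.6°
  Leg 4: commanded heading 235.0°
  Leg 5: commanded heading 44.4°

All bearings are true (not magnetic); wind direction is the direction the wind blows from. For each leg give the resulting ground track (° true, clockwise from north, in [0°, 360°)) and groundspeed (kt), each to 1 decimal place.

Leg 1: track=176.6°, groundspeed=135.0 kt
Leg 2: track=340.3°, groundspeed=226.4 kt
Leg 3: track=344.0°, groundspeed=228.9 kt
Leg 4: track=247.8°, groundspeed=146.9 kt
Leg 5: track=38.5°, groundspeed=236.3 kt

Leg 1: heading 182.7°; drift -6.1° → track 176.6°, groundspeed 135.0 kt
Leg 2: heading 330.1°; drift +10.2° → track 340.3°, groundspeed 226.4 kt
Leg 3: heading 334.6°; drift +9.4° → track 344.0°, groundspeed 228.9 kt
Leg 4: heading 235.0°; drift +12.8° → track 247.8°, groundspeed 146.9 kt
Leg 5: heading 44.4°; drift -5.9° → track 38.5°, groundspeed 236.3 kt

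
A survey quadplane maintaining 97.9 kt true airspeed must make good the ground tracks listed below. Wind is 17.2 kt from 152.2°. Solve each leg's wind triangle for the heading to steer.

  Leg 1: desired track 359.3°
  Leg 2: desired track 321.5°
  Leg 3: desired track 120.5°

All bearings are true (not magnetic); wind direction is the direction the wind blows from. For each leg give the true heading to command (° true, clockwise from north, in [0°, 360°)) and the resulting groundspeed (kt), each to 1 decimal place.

Leg 1: desired track 359.3°; wind correction +4.6° → command heading 3.9°, groundspeed 112.9 kt
Leg 2: desired track 321.5°; wind correction -1.9° → command heading 319.6°, groundspeed 114.7 kt
Leg 3: desired track 120.5°; wind correction +5.3° → command heading 125.8°, groundspeed 82.8 kt

Leg 1: heading=3.9°, groundspeed=112.9 kt
Leg 2: heading=319.6°, groundspeed=114.7 kt
Leg 3: heading=125.8°, groundspeed=82.8 kt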